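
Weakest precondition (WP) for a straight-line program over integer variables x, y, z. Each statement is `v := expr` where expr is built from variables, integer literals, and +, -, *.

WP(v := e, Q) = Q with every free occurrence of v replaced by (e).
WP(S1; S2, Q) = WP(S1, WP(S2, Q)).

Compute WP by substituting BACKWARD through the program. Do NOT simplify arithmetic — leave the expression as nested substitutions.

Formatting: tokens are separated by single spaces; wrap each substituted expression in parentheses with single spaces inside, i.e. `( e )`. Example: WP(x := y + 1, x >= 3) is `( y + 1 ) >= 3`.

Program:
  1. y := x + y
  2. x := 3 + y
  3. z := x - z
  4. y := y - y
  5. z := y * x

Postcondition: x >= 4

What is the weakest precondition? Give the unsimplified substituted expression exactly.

Answer: ( 3 + ( x + y ) ) >= 4

Derivation:
post: x >= 4
stmt 5: z := y * x  -- replace 0 occurrence(s) of z with (y * x)
  => x >= 4
stmt 4: y := y - y  -- replace 0 occurrence(s) of y with (y - y)
  => x >= 4
stmt 3: z := x - z  -- replace 0 occurrence(s) of z with (x - z)
  => x >= 4
stmt 2: x := 3 + y  -- replace 1 occurrence(s) of x with (3 + y)
  => ( 3 + y ) >= 4
stmt 1: y := x + y  -- replace 1 occurrence(s) of y with (x + y)
  => ( 3 + ( x + y ) ) >= 4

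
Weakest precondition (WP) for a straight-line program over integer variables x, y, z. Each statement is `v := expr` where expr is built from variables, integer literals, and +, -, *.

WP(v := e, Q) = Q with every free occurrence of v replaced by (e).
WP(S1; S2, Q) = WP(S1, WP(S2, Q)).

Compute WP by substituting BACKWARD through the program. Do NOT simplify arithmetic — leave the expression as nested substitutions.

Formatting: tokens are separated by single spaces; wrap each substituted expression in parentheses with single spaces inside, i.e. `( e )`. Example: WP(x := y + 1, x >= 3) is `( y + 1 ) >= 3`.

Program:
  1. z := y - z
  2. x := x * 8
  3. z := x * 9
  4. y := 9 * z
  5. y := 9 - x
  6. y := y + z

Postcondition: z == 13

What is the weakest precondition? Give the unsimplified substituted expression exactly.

Answer: ( ( x * 8 ) * 9 ) == 13

Derivation:
post: z == 13
stmt 6: y := y + z  -- replace 0 occurrence(s) of y with (y + z)
  => z == 13
stmt 5: y := 9 - x  -- replace 0 occurrence(s) of y with (9 - x)
  => z == 13
stmt 4: y := 9 * z  -- replace 0 occurrence(s) of y with (9 * z)
  => z == 13
stmt 3: z := x * 9  -- replace 1 occurrence(s) of z with (x * 9)
  => ( x * 9 ) == 13
stmt 2: x := x * 8  -- replace 1 occurrence(s) of x with (x * 8)
  => ( ( x * 8 ) * 9 ) == 13
stmt 1: z := y - z  -- replace 0 occurrence(s) of z with (y - z)
  => ( ( x * 8 ) * 9 ) == 13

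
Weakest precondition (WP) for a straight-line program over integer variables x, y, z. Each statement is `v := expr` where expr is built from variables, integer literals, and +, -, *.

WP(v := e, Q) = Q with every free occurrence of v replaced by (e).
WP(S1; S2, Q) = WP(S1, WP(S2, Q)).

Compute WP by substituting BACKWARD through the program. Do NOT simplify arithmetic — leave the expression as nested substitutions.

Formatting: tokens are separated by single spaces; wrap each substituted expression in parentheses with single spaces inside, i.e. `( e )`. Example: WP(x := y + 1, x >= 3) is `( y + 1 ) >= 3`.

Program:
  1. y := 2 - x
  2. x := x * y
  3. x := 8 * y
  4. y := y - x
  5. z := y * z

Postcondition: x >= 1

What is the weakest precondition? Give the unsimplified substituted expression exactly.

post: x >= 1
stmt 5: z := y * z  -- replace 0 occurrence(s) of z with (y * z)
  => x >= 1
stmt 4: y := y - x  -- replace 0 occurrence(s) of y with (y - x)
  => x >= 1
stmt 3: x := 8 * y  -- replace 1 occurrence(s) of x with (8 * y)
  => ( 8 * y ) >= 1
stmt 2: x := x * y  -- replace 0 occurrence(s) of x with (x * y)
  => ( 8 * y ) >= 1
stmt 1: y := 2 - x  -- replace 1 occurrence(s) of y with (2 - x)
  => ( 8 * ( 2 - x ) ) >= 1

Answer: ( 8 * ( 2 - x ) ) >= 1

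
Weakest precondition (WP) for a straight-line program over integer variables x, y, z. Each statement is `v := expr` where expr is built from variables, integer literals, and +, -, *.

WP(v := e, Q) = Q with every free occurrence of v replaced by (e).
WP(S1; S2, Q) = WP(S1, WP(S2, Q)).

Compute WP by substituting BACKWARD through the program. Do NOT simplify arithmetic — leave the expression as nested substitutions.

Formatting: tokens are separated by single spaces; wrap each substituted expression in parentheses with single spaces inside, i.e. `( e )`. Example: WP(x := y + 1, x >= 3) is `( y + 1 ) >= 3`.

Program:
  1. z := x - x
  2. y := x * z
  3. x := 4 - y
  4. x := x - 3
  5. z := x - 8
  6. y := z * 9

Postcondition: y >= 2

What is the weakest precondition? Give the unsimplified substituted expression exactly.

post: y >= 2
stmt 6: y := z * 9  -- replace 1 occurrence(s) of y with (z * 9)
  => ( z * 9 ) >= 2
stmt 5: z := x - 8  -- replace 1 occurrence(s) of z with (x - 8)
  => ( ( x - 8 ) * 9 ) >= 2
stmt 4: x := x - 3  -- replace 1 occurrence(s) of x with (x - 3)
  => ( ( ( x - 3 ) - 8 ) * 9 ) >= 2
stmt 3: x := 4 - y  -- replace 1 occurrence(s) of x with (4 - y)
  => ( ( ( ( 4 - y ) - 3 ) - 8 ) * 9 ) >= 2
stmt 2: y := x * z  -- replace 1 occurrence(s) of y with (x * z)
  => ( ( ( ( 4 - ( x * z ) ) - 3 ) - 8 ) * 9 ) >= 2
stmt 1: z := x - x  -- replace 1 occurrence(s) of z with (x - x)
  => ( ( ( ( 4 - ( x * ( x - x ) ) ) - 3 ) - 8 ) * 9 ) >= 2

Answer: ( ( ( ( 4 - ( x * ( x - x ) ) ) - 3 ) - 8 ) * 9 ) >= 2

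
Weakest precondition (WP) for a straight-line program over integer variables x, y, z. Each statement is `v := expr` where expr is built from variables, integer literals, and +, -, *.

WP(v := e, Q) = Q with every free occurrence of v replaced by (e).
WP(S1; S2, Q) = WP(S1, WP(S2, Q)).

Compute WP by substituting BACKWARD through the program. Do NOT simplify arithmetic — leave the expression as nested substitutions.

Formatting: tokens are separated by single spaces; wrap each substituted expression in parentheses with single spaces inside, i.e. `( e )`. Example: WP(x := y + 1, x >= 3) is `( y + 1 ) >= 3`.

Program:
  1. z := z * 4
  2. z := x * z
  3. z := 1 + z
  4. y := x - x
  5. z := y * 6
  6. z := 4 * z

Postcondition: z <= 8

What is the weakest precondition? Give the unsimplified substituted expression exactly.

Answer: ( 4 * ( ( x - x ) * 6 ) ) <= 8

Derivation:
post: z <= 8
stmt 6: z := 4 * z  -- replace 1 occurrence(s) of z with (4 * z)
  => ( 4 * z ) <= 8
stmt 5: z := y * 6  -- replace 1 occurrence(s) of z with (y * 6)
  => ( 4 * ( y * 6 ) ) <= 8
stmt 4: y := x - x  -- replace 1 occurrence(s) of y with (x - x)
  => ( 4 * ( ( x - x ) * 6 ) ) <= 8
stmt 3: z := 1 + z  -- replace 0 occurrence(s) of z with (1 + z)
  => ( 4 * ( ( x - x ) * 6 ) ) <= 8
stmt 2: z := x * z  -- replace 0 occurrence(s) of z with (x * z)
  => ( 4 * ( ( x - x ) * 6 ) ) <= 8
stmt 1: z := z * 4  -- replace 0 occurrence(s) of z with (z * 4)
  => ( 4 * ( ( x - x ) * 6 ) ) <= 8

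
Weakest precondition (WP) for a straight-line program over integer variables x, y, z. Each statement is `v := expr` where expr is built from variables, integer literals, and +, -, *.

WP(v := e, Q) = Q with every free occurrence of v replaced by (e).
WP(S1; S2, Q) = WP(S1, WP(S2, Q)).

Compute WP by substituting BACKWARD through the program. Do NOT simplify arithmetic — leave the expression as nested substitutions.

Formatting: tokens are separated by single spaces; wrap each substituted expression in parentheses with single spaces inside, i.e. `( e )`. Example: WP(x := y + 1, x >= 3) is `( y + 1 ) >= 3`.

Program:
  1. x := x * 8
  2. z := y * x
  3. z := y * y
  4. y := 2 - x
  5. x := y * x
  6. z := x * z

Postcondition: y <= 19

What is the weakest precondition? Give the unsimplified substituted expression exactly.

post: y <= 19
stmt 6: z := x * z  -- replace 0 occurrence(s) of z with (x * z)
  => y <= 19
stmt 5: x := y * x  -- replace 0 occurrence(s) of x with (y * x)
  => y <= 19
stmt 4: y := 2 - x  -- replace 1 occurrence(s) of y with (2 - x)
  => ( 2 - x ) <= 19
stmt 3: z := y * y  -- replace 0 occurrence(s) of z with (y * y)
  => ( 2 - x ) <= 19
stmt 2: z := y * x  -- replace 0 occurrence(s) of z with (y * x)
  => ( 2 - x ) <= 19
stmt 1: x := x * 8  -- replace 1 occurrence(s) of x with (x * 8)
  => ( 2 - ( x * 8 ) ) <= 19

Answer: ( 2 - ( x * 8 ) ) <= 19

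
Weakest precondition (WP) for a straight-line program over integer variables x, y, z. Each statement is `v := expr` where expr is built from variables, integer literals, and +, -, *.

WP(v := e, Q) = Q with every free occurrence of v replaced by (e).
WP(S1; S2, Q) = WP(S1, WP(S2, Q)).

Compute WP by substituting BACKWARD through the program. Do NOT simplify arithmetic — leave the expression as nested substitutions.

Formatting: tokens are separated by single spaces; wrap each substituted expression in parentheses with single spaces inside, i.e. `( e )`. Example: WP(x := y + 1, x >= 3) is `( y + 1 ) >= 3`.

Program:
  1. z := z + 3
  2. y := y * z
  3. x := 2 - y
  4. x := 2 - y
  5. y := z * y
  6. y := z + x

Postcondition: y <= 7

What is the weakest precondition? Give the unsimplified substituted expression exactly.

Answer: ( ( z + 3 ) + ( 2 - ( y * ( z + 3 ) ) ) ) <= 7

Derivation:
post: y <= 7
stmt 6: y := z + x  -- replace 1 occurrence(s) of y with (z + x)
  => ( z + x ) <= 7
stmt 5: y := z * y  -- replace 0 occurrence(s) of y with (z * y)
  => ( z + x ) <= 7
stmt 4: x := 2 - y  -- replace 1 occurrence(s) of x with (2 - y)
  => ( z + ( 2 - y ) ) <= 7
stmt 3: x := 2 - y  -- replace 0 occurrence(s) of x with (2 - y)
  => ( z + ( 2 - y ) ) <= 7
stmt 2: y := y * z  -- replace 1 occurrence(s) of y with (y * z)
  => ( z + ( 2 - ( y * z ) ) ) <= 7
stmt 1: z := z + 3  -- replace 2 occurrence(s) of z with (z + 3)
  => ( ( z + 3 ) + ( 2 - ( y * ( z + 3 ) ) ) ) <= 7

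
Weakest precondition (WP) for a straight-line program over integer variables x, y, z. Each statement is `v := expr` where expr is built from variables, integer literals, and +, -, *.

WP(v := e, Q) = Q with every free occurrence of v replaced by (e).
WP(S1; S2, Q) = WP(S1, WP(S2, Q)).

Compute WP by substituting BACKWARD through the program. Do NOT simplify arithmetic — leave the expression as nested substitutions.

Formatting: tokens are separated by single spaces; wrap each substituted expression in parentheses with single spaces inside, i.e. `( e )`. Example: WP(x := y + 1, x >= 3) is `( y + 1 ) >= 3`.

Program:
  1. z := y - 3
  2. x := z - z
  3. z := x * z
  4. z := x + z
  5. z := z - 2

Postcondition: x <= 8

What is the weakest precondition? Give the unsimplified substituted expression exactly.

Answer: ( ( y - 3 ) - ( y - 3 ) ) <= 8

Derivation:
post: x <= 8
stmt 5: z := z - 2  -- replace 0 occurrence(s) of z with (z - 2)
  => x <= 8
stmt 4: z := x + z  -- replace 0 occurrence(s) of z with (x + z)
  => x <= 8
stmt 3: z := x * z  -- replace 0 occurrence(s) of z with (x * z)
  => x <= 8
stmt 2: x := z - z  -- replace 1 occurrence(s) of x with (z - z)
  => ( z - z ) <= 8
stmt 1: z := y - 3  -- replace 2 occurrence(s) of z with (y - 3)
  => ( ( y - 3 ) - ( y - 3 ) ) <= 8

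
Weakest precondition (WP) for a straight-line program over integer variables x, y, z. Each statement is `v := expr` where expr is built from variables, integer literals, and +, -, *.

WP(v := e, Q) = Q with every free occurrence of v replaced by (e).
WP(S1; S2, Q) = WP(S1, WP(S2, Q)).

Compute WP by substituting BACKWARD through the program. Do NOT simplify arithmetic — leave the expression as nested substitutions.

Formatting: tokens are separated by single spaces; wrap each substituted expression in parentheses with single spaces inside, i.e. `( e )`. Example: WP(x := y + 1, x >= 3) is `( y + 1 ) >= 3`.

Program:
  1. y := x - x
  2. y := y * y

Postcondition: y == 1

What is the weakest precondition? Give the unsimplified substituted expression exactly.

Answer: ( ( x - x ) * ( x - x ) ) == 1

Derivation:
post: y == 1
stmt 2: y := y * y  -- replace 1 occurrence(s) of y with (y * y)
  => ( y * y ) == 1
stmt 1: y := x - x  -- replace 2 occurrence(s) of y with (x - x)
  => ( ( x - x ) * ( x - x ) ) == 1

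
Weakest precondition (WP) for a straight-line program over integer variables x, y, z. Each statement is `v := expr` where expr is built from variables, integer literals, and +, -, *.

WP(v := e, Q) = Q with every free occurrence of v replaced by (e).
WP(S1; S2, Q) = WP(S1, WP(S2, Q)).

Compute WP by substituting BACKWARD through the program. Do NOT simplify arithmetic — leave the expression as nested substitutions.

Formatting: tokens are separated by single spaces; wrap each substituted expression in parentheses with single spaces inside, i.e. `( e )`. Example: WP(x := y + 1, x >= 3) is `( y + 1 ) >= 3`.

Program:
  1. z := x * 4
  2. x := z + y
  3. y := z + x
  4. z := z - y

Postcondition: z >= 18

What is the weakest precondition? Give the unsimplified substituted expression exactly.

Answer: ( ( x * 4 ) - ( ( x * 4 ) + ( ( x * 4 ) + y ) ) ) >= 18

Derivation:
post: z >= 18
stmt 4: z := z - y  -- replace 1 occurrence(s) of z with (z - y)
  => ( z - y ) >= 18
stmt 3: y := z + x  -- replace 1 occurrence(s) of y with (z + x)
  => ( z - ( z + x ) ) >= 18
stmt 2: x := z + y  -- replace 1 occurrence(s) of x with (z + y)
  => ( z - ( z + ( z + y ) ) ) >= 18
stmt 1: z := x * 4  -- replace 3 occurrence(s) of z with (x * 4)
  => ( ( x * 4 ) - ( ( x * 4 ) + ( ( x * 4 ) + y ) ) ) >= 18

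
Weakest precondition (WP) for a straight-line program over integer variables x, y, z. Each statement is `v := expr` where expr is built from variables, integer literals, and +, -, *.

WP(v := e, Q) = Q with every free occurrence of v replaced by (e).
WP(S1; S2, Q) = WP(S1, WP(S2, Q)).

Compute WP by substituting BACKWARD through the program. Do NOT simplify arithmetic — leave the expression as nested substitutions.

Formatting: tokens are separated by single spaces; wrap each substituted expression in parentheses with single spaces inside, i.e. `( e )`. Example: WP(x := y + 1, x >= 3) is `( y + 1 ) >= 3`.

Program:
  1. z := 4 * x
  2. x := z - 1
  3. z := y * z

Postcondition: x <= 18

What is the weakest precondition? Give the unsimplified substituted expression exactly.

Answer: ( ( 4 * x ) - 1 ) <= 18

Derivation:
post: x <= 18
stmt 3: z := y * z  -- replace 0 occurrence(s) of z with (y * z)
  => x <= 18
stmt 2: x := z - 1  -- replace 1 occurrence(s) of x with (z - 1)
  => ( z - 1 ) <= 18
stmt 1: z := 4 * x  -- replace 1 occurrence(s) of z with (4 * x)
  => ( ( 4 * x ) - 1 ) <= 18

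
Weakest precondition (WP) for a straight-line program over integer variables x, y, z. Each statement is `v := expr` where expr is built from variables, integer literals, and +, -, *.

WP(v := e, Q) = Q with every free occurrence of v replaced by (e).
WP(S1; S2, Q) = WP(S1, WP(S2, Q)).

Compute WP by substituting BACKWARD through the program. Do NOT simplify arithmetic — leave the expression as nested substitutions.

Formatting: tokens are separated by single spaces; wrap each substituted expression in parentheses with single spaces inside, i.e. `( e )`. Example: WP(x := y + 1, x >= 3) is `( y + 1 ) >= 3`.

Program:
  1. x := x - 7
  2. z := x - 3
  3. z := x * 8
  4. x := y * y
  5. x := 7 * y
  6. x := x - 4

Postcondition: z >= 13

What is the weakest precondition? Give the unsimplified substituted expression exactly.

Answer: ( ( x - 7 ) * 8 ) >= 13

Derivation:
post: z >= 13
stmt 6: x := x - 4  -- replace 0 occurrence(s) of x with (x - 4)
  => z >= 13
stmt 5: x := 7 * y  -- replace 0 occurrence(s) of x with (7 * y)
  => z >= 13
stmt 4: x := y * y  -- replace 0 occurrence(s) of x with (y * y)
  => z >= 13
stmt 3: z := x * 8  -- replace 1 occurrence(s) of z with (x * 8)
  => ( x * 8 ) >= 13
stmt 2: z := x - 3  -- replace 0 occurrence(s) of z with (x - 3)
  => ( x * 8 ) >= 13
stmt 1: x := x - 7  -- replace 1 occurrence(s) of x with (x - 7)
  => ( ( x - 7 ) * 8 ) >= 13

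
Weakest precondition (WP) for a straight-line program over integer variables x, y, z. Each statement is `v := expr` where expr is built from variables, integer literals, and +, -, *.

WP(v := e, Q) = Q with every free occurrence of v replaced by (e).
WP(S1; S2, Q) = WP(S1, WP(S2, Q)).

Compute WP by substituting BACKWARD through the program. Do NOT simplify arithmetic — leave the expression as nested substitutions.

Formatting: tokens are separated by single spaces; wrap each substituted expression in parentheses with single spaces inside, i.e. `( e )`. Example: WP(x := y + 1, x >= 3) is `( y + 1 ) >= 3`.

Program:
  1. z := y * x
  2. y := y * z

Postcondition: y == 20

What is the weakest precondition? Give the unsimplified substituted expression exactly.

post: y == 20
stmt 2: y := y * z  -- replace 1 occurrence(s) of y with (y * z)
  => ( y * z ) == 20
stmt 1: z := y * x  -- replace 1 occurrence(s) of z with (y * x)
  => ( y * ( y * x ) ) == 20

Answer: ( y * ( y * x ) ) == 20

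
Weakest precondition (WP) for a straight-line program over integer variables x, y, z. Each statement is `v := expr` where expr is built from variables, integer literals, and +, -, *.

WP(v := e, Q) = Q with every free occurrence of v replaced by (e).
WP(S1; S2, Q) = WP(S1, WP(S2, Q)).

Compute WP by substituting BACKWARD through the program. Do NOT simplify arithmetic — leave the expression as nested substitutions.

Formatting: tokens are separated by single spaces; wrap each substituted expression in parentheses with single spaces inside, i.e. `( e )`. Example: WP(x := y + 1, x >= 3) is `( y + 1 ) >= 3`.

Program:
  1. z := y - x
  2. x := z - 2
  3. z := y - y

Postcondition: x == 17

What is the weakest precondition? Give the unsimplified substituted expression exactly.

Answer: ( ( y - x ) - 2 ) == 17

Derivation:
post: x == 17
stmt 3: z := y - y  -- replace 0 occurrence(s) of z with (y - y)
  => x == 17
stmt 2: x := z - 2  -- replace 1 occurrence(s) of x with (z - 2)
  => ( z - 2 ) == 17
stmt 1: z := y - x  -- replace 1 occurrence(s) of z with (y - x)
  => ( ( y - x ) - 2 ) == 17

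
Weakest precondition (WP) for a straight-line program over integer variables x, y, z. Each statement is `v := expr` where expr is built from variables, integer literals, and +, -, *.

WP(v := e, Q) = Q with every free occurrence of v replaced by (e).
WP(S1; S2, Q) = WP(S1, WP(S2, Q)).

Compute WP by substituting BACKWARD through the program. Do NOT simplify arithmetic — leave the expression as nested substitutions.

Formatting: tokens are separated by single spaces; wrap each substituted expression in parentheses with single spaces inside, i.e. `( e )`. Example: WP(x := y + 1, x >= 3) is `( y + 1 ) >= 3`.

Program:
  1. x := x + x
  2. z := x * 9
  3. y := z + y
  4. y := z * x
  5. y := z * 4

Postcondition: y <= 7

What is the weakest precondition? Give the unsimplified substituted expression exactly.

Answer: ( ( ( x + x ) * 9 ) * 4 ) <= 7

Derivation:
post: y <= 7
stmt 5: y := z * 4  -- replace 1 occurrence(s) of y with (z * 4)
  => ( z * 4 ) <= 7
stmt 4: y := z * x  -- replace 0 occurrence(s) of y with (z * x)
  => ( z * 4 ) <= 7
stmt 3: y := z + y  -- replace 0 occurrence(s) of y with (z + y)
  => ( z * 4 ) <= 7
stmt 2: z := x * 9  -- replace 1 occurrence(s) of z with (x * 9)
  => ( ( x * 9 ) * 4 ) <= 7
stmt 1: x := x + x  -- replace 1 occurrence(s) of x with (x + x)
  => ( ( ( x + x ) * 9 ) * 4 ) <= 7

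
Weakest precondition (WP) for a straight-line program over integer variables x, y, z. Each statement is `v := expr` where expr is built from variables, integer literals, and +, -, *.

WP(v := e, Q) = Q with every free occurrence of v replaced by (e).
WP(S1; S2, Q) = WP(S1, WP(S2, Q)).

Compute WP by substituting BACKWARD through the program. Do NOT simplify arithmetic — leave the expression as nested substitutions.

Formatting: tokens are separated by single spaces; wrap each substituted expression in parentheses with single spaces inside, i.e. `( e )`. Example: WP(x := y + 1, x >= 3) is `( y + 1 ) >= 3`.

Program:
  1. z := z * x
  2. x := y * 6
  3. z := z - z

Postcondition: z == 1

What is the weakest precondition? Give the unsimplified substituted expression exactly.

Answer: ( ( z * x ) - ( z * x ) ) == 1

Derivation:
post: z == 1
stmt 3: z := z - z  -- replace 1 occurrence(s) of z with (z - z)
  => ( z - z ) == 1
stmt 2: x := y * 6  -- replace 0 occurrence(s) of x with (y * 6)
  => ( z - z ) == 1
stmt 1: z := z * x  -- replace 2 occurrence(s) of z with (z * x)
  => ( ( z * x ) - ( z * x ) ) == 1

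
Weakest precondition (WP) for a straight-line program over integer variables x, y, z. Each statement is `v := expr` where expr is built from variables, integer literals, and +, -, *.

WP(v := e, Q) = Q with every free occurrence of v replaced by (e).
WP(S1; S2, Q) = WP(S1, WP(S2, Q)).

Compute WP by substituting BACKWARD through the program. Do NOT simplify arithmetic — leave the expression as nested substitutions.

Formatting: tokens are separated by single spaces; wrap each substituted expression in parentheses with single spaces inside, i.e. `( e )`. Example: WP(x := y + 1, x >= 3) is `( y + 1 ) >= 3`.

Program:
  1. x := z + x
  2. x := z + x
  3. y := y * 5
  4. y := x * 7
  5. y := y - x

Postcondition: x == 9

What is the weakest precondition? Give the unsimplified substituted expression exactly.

Answer: ( z + ( z + x ) ) == 9

Derivation:
post: x == 9
stmt 5: y := y - x  -- replace 0 occurrence(s) of y with (y - x)
  => x == 9
stmt 4: y := x * 7  -- replace 0 occurrence(s) of y with (x * 7)
  => x == 9
stmt 3: y := y * 5  -- replace 0 occurrence(s) of y with (y * 5)
  => x == 9
stmt 2: x := z + x  -- replace 1 occurrence(s) of x with (z + x)
  => ( z + x ) == 9
stmt 1: x := z + x  -- replace 1 occurrence(s) of x with (z + x)
  => ( z + ( z + x ) ) == 9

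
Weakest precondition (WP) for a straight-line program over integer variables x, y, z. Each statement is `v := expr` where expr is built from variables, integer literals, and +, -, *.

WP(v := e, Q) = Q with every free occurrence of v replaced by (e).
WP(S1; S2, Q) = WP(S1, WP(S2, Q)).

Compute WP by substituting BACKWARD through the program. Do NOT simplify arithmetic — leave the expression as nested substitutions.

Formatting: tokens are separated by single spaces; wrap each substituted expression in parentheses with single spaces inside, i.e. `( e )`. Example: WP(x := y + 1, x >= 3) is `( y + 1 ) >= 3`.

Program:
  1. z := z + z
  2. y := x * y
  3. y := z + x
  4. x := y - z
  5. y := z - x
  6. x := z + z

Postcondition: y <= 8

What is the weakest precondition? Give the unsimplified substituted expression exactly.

Answer: ( ( z + z ) - ( ( ( z + z ) + x ) - ( z + z ) ) ) <= 8

Derivation:
post: y <= 8
stmt 6: x := z + z  -- replace 0 occurrence(s) of x with (z + z)
  => y <= 8
stmt 5: y := z - x  -- replace 1 occurrence(s) of y with (z - x)
  => ( z - x ) <= 8
stmt 4: x := y - z  -- replace 1 occurrence(s) of x with (y - z)
  => ( z - ( y - z ) ) <= 8
stmt 3: y := z + x  -- replace 1 occurrence(s) of y with (z + x)
  => ( z - ( ( z + x ) - z ) ) <= 8
stmt 2: y := x * y  -- replace 0 occurrence(s) of y with (x * y)
  => ( z - ( ( z + x ) - z ) ) <= 8
stmt 1: z := z + z  -- replace 3 occurrence(s) of z with (z + z)
  => ( ( z + z ) - ( ( ( z + z ) + x ) - ( z + z ) ) ) <= 8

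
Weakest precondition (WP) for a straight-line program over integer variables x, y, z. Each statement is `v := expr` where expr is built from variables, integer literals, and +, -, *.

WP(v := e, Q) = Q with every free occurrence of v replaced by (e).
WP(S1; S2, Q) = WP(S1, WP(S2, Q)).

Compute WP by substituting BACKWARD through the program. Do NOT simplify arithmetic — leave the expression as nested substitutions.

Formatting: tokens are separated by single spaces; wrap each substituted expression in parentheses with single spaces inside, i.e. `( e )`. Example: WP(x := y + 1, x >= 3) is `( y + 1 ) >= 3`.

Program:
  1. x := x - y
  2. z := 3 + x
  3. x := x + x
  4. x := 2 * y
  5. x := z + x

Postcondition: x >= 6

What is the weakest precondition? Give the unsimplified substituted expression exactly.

Answer: ( ( 3 + ( x - y ) ) + ( 2 * y ) ) >= 6

Derivation:
post: x >= 6
stmt 5: x := z + x  -- replace 1 occurrence(s) of x with (z + x)
  => ( z + x ) >= 6
stmt 4: x := 2 * y  -- replace 1 occurrence(s) of x with (2 * y)
  => ( z + ( 2 * y ) ) >= 6
stmt 3: x := x + x  -- replace 0 occurrence(s) of x with (x + x)
  => ( z + ( 2 * y ) ) >= 6
stmt 2: z := 3 + x  -- replace 1 occurrence(s) of z with (3 + x)
  => ( ( 3 + x ) + ( 2 * y ) ) >= 6
stmt 1: x := x - y  -- replace 1 occurrence(s) of x with (x - y)
  => ( ( 3 + ( x - y ) ) + ( 2 * y ) ) >= 6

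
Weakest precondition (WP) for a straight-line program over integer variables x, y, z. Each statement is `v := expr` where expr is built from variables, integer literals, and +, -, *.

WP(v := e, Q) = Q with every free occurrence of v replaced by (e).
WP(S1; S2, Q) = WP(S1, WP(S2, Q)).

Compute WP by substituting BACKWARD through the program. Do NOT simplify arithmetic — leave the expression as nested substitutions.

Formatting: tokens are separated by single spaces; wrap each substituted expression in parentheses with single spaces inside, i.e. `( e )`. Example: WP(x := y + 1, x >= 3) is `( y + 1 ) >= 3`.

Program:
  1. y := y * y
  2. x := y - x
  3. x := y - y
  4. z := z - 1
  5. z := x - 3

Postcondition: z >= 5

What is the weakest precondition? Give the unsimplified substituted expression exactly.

Answer: ( ( ( y * y ) - ( y * y ) ) - 3 ) >= 5

Derivation:
post: z >= 5
stmt 5: z := x - 3  -- replace 1 occurrence(s) of z with (x - 3)
  => ( x - 3 ) >= 5
stmt 4: z := z - 1  -- replace 0 occurrence(s) of z with (z - 1)
  => ( x - 3 ) >= 5
stmt 3: x := y - y  -- replace 1 occurrence(s) of x with (y - y)
  => ( ( y - y ) - 3 ) >= 5
stmt 2: x := y - x  -- replace 0 occurrence(s) of x with (y - x)
  => ( ( y - y ) - 3 ) >= 5
stmt 1: y := y * y  -- replace 2 occurrence(s) of y with (y * y)
  => ( ( ( y * y ) - ( y * y ) ) - 3 ) >= 5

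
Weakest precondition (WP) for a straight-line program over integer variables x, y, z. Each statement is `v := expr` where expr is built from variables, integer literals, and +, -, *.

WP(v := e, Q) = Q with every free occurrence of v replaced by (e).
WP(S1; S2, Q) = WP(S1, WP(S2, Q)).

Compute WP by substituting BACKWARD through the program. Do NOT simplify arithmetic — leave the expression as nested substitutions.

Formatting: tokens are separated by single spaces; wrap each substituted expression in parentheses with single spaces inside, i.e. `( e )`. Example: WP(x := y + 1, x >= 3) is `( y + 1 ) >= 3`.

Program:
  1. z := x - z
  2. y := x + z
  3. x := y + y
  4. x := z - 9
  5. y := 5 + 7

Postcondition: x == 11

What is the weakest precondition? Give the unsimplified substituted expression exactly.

post: x == 11
stmt 5: y := 5 + 7  -- replace 0 occurrence(s) of y with (5 + 7)
  => x == 11
stmt 4: x := z - 9  -- replace 1 occurrence(s) of x with (z - 9)
  => ( z - 9 ) == 11
stmt 3: x := y + y  -- replace 0 occurrence(s) of x with (y + y)
  => ( z - 9 ) == 11
stmt 2: y := x + z  -- replace 0 occurrence(s) of y with (x + z)
  => ( z - 9 ) == 11
stmt 1: z := x - z  -- replace 1 occurrence(s) of z with (x - z)
  => ( ( x - z ) - 9 ) == 11

Answer: ( ( x - z ) - 9 ) == 11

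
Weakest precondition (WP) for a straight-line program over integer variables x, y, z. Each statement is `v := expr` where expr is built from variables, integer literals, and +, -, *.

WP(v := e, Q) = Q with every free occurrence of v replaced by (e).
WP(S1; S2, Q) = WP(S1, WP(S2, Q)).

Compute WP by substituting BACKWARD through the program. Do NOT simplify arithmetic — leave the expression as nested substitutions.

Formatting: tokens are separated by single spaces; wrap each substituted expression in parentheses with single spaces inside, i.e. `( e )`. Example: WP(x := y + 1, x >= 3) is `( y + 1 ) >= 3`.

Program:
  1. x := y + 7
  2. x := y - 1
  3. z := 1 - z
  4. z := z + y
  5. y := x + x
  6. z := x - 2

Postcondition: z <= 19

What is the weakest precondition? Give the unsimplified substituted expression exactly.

Answer: ( ( y - 1 ) - 2 ) <= 19

Derivation:
post: z <= 19
stmt 6: z := x - 2  -- replace 1 occurrence(s) of z with (x - 2)
  => ( x - 2 ) <= 19
stmt 5: y := x + x  -- replace 0 occurrence(s) of y with (x + x)
  => ( x - 2 ) <= 19
stmt 4: z := z + y  -- replace 0 occurrence(s) of z with (z + y)
  => ( x - 2 ) <= 19
stmt 3: z := 1 - z  -- replace 0 occurrence(s) of z with (1 - z)
  => ( x - 2 ) <= 19
stmt 2: x := y - 1  -- replace 1 occurrence(s) of x with (y - 1)
  => ( ( y - 1 ) - 2 ) <= 19
stmt 1: x := y + 7  -- replace 0 occurrence(s) of x with (y + 7)
  => ( ( y - 1 ) - 2 ) <= 19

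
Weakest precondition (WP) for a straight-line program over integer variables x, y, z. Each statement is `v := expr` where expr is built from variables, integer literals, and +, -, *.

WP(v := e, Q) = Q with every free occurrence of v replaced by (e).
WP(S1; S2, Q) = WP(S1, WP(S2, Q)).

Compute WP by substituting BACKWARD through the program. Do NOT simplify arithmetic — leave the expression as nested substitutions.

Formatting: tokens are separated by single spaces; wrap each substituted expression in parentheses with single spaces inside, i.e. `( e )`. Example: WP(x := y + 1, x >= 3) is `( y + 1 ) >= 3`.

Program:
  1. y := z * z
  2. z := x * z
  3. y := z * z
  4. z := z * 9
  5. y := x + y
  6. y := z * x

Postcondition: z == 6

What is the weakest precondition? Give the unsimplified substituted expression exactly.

Answer: ( ( x * z ) * 9 ) == 6

Derivation:
post: z == 6
stmt 6: y := z * x  -- replace 0 occurrence(s) of y with (z * x)
  => z == 6
stmt 5: y := x + y  -- replace 0 occurrence(s) of y with (x + y)
  => z == 6
stmt 4: z := z * 9  -- replace 1 occurrence(s) of z with (z * 9)
  => ( z * 9 ) == 6
stmt 3: y := z * z  -- replace 0 occurrence(s) of y with (z * z)
  => ( z * 9 ) == 6
stmt 2: z := x * z  -- replace 1 occurrence(s) of z with (x * z)
  => ( ( x * z ) * 9 ) == 6
stmt 1: y := z * z  -- replace 0 occurrence(s) of y with (z * z)
  => ( ( x * z ) * 9 ) == 6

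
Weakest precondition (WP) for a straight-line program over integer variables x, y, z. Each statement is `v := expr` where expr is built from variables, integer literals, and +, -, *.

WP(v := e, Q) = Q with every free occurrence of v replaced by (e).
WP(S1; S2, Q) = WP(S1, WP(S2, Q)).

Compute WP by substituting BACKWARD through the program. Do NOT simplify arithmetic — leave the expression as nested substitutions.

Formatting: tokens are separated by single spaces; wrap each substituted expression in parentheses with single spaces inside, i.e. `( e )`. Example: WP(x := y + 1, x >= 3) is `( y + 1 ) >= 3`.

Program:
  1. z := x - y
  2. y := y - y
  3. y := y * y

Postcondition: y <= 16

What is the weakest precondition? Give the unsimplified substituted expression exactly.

Answer: ( ( y - y ) * ( y - y ) ) <= 16

Derivation:
post: y <= 16
stmt 3: y := y * y  -- replace 1 occurrence(s) of y with (y * y)
  => ( y * y ) <= 16
stmt 2: y := y - y  -- replace 2 occurrence(s) of y with (y - y)
  => ( ( y - y ) * ( y - y ) ) <= 16
stmt 1: z := x - y  -- replace 0 occurrence(s) of z with (x - y)
  => ( ( y - y ) * ( y - y ) ) <= 16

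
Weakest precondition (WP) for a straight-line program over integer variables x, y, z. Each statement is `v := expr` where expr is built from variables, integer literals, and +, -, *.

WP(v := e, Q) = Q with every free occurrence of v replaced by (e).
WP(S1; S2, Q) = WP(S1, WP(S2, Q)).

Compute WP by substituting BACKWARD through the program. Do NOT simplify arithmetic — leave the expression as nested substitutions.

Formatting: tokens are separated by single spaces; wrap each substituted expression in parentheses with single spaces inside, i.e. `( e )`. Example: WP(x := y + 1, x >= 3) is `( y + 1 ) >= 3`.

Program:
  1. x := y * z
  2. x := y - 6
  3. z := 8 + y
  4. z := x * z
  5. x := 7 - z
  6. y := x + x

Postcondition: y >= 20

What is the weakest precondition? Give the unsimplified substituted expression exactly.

post: y >= 20
stmt 6: y := x + x  -- replace 1 occurrence(s) of y with (x + x)
  => ( x + x ) >= 20
stmt 5: x := 7 - z  -- replace 2 occurrence(s) of x with (7 - z)
  => ( ( 7 - z ) + ( 7 - z ) ) >= 20
stmt 4: z := x * z  -- replace 2 occurrence(s) of z with (x * z)
  => ( ( 7 - ( x * z ) ) + ( 7 - ( x * z ) ) ) >= 20
stmt 3: z := 8 + y  -- replace 2 occurrence(s) of z with (8 + y)
  => ( ( 7 - ( x * ( 8 + y ) ) ) + ( 7 - ( x * ( 8 + y ) ) ) ) >= 20
stmt 2: x := y - 6  -- replace 2 occurrence(s) of x with (y - 6)
  => ( ( 7 - ( ( y - 6 ) * ( 8 + y ) ) ) + ( 7 - ( ( y - 6 ) * ( 8 + y ) ) ) ) >= 20
stmt 1: x := y * z  -- replace 0 occurrence(s) of x with (y * z)
  => ( ( 7 - ( ( y - 6 ) * ( 8 + y ) ) ) + ( 7 - ( ( y - 6 ) * ( 8 + y ) ) ) ) >= 20

Answer: ( ( 7 - ( ( y - 6 ) * ( 8 + y ) ) ) + ( 7 - ( ( y - 6 ) * ( 8 + y ) ) ) ) >= 20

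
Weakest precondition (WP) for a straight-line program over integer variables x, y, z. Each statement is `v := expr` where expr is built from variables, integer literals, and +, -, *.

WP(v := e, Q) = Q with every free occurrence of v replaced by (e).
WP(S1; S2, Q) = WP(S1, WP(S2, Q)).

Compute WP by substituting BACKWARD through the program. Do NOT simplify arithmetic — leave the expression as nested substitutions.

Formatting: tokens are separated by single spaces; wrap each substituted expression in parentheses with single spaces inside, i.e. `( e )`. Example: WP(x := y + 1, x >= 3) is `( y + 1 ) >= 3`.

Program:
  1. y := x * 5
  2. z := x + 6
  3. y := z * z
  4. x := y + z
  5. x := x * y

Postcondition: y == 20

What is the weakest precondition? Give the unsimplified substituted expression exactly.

Answer: ( ( x + 6 ) * ( x + 6 ) ) == 20

Derivation:
post: y == 20
stmt 5: x := x * y  -- replace 0 occurrence(s) of x with (x * y)
  => y == 20
stmt 4: x := y + z  -- replace 0 occurrence(s) of x with (y + z)
  => y == 20
stmt 3: y := z * z  -- replace 1 occurrence(s) of y with (z * z)
  => ( z * z ) == 20
stmt 2: z := x + 6  -- replace 2 occurrence(s) of z with (x + 6)
  => ( ( x + 6 ) * ( x + 6 ) ) == 20
stmt 1: y := x * 5  -- replace 0 occurrence(s) of y with (x * 5)
  => ( ( x + 6 ) * ( x + 6 ) ) == 20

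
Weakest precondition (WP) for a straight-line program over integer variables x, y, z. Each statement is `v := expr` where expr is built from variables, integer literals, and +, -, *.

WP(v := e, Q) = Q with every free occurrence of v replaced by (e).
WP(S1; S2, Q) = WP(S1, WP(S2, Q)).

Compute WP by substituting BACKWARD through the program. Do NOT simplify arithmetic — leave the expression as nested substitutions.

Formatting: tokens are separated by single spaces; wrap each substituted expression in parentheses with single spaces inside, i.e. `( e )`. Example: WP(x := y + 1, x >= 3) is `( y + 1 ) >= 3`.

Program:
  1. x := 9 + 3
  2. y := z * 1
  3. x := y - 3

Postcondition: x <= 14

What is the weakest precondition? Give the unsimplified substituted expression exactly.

Answer: ( ( z * 1 ) - 3 ) <= 14

Derivation:
post: x <= 14
stmt 3: x := y - 3  -- replace 1 occurrence(s) of x with (y - 3)
  => ( y - 3 ) <= 14
stmt 2: y := z * 1  -- replace 1 occurrence(s) of y with (z * 1)
  => ( ( z * 1 ) - 3 ) <= 14
stmt 1: x := 9 + 3  -- replace 0 occurrence(s) of x with (9 + 3)
  => ( ( z * 1 ) - 3 ) <= 14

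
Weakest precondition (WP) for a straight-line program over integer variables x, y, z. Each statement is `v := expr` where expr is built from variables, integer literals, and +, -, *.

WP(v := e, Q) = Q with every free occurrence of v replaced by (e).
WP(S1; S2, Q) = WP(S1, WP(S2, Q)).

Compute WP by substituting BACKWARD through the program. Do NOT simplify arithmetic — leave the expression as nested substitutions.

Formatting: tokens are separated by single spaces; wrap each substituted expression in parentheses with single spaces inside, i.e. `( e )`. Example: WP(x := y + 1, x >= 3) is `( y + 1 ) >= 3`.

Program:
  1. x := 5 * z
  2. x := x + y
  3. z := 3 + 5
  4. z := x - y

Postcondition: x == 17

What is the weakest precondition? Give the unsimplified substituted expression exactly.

post: x == 17
stmt 4: z := x - y  -- replace 0 occurrence(s) of z with (x - y)
  => x == 17
stmt 3: z := 3 + 5  -- replace 0 occurrence(s) of z with (3 + 5)
  => x == 17
stmt 2: x := x + y  -- replace 1 occurrence(s) of x with (x + y)
  => ( x + y ) == 17
stmt 1: x := 5 * z  -- replace 1 occurrence(s) of x with (5 * z)
  => ( ( 5 * z ) + y ) == 17

Answer: ( ( 5 * z ) + y ) == 17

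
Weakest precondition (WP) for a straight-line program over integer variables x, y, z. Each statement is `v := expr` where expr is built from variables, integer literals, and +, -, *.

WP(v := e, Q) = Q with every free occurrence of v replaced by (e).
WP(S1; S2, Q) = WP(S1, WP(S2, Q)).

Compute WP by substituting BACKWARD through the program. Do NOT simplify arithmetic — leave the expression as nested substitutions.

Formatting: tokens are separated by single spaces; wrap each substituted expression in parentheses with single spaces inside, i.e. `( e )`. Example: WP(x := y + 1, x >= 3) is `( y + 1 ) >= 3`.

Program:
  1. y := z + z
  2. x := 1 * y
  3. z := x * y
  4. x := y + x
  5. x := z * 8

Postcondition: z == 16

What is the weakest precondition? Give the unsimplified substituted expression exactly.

Answer: ( ( 1 * ( z + z ) ) * ( z + z ) ) == 16

Derivation:
post: z == 16
stmt 5: x := z * 8  -- replace 0 occurrence(s) of x with (z * 8)
  => z == 16
stmt 4: x := y + x  -- replace 0 occurrence(s) of x with (y + x)
  => z == 16
stmt 3: z := x * y  -- replace 1 occurrence(s) of z with (x * y)
  => ( x * y ) == 16
stmt 2: x := 1 * y  -- replace 1 occurrence(s) of x with (1 * y)
  => ( ( 1 * y ) * y ) == 16
stmt 1: y := z + z  -- replace 2 occurrence(s) of y with (z + z)
  => ( ( 1 * ( z + z ) ) * ( z + z ) ) == 16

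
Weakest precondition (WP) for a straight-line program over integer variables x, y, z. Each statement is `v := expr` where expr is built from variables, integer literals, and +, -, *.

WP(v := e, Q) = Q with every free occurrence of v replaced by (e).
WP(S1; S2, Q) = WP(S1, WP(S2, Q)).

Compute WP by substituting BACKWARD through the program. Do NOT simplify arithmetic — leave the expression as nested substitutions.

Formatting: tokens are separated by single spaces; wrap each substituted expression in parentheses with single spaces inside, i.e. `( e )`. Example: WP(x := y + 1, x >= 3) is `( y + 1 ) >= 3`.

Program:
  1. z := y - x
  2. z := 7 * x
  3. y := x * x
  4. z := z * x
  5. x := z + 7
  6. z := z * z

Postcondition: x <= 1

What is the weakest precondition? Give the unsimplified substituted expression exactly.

Answer: ( ( ( 7 * x ) * x ) + 7 ) <= 1

Derivation:
post: x <= 1
stmt 6: z := z * z  -- replace 0 occurrence(s) of z with (z * z)
  => x <= 1
stmt 5: x := z + 7  -- replace 1 occurrence(s) of x with (z + 7)
  => ( z + 7 ) <= 1
stmt 4: z := z * x  -- replace 1 occurrence(s) of z with (z * x)
  => ( ( z * x ) + 7 ) <= 1
stmt 3: y := x * x  -- replace 0 occurrence(s) of y with (x * x)
  => ( ( z * x ) + 7 ) <= 1
stmt 2: z := 7 * x  -- replace 1 occurrence(s) of z with (7 * x)
  => ( ( ( 7 * x ) * x ) + 7 ) <= 1
stmt 1: z := y - x  -- replace 0 occurrence(s) of z with (y - x)
  => ( ( ( 7 * x ) * x ) + 7 ) <= 1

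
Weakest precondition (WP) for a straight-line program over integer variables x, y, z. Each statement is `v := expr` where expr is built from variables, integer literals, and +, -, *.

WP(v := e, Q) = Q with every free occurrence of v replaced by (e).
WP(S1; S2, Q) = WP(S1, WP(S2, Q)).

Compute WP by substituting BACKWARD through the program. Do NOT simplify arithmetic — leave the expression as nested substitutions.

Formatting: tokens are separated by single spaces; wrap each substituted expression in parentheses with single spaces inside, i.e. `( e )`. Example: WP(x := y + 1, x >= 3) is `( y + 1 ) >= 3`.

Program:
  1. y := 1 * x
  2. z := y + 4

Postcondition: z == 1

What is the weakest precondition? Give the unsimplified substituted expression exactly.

post: z == 1
stmt 2: z := y + 4  -- replace 1 occurrence(s) of z with (y + 4)
  => ( y + 4 ) == 1
stmt 1: y := 1 * x  -- replace 1 occurrence(s) of y with (1 * x)
  => ( ( 1 * x ) + 4 ) == 1

Answer: ( ( 1 * x ) + 4 ) == 1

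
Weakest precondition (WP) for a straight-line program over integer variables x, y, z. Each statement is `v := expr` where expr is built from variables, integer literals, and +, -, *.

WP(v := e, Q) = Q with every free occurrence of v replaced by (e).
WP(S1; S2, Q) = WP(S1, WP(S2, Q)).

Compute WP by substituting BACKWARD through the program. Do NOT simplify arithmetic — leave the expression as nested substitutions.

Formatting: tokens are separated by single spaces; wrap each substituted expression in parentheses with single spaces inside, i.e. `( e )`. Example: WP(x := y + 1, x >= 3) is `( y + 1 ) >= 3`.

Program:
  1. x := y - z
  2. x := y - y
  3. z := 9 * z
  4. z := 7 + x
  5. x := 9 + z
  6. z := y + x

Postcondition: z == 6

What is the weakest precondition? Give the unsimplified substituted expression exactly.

post: z == 6
stmt 6: z := y + x  -- replace 1 occurrence(s) of z with (y + x)
  => ( y + x ) == 6
stmt 5: x := 9 + z  -- replace 1 occurrence(s) of x with (9 + z)
  => ( y + ( 9 + z ) ) == 6
stmt 4: z := 7 + x  -- replace 1 occurrence(s) of z with (7 + x)
  => ( y + ( 9 + ( 7 + x ) ) ) == 6
stmt 3: z := 9 * z  -- replace 0 occurrence(s) of z with (9 * z)
  => ( y + ( 9 + ( 7 + x ) ) ) == 6
stmt 2: x := y - y  -- replace 1 occurrence(s) of x with (y - y)
  => ( y + ( 9 + ( 7 + ( y - y ) ) ) ) == 6
stmt 1: x := y - z  -- replace 0 occurrence(s) of x with (y - z)
  => ( y + ( 9 + ( 7 + ( y - y ) ) ) ) == 6

Answer: ( y + ( 9 + ( 7 + ( y - y ) ) ) ) == 6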